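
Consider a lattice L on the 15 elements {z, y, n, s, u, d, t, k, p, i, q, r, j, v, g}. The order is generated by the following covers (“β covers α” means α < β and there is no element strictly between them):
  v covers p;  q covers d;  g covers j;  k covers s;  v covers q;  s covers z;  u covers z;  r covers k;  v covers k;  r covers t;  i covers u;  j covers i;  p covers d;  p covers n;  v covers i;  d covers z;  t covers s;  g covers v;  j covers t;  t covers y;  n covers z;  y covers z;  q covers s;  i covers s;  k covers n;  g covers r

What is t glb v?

s

Common lower bounds of {t, v}: s, z.
The greatest among these is s.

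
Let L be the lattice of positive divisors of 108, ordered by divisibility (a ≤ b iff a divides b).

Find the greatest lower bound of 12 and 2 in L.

In the divisibility order, the meet is the greatest common divisor: gcd(12, 2) = 2.

2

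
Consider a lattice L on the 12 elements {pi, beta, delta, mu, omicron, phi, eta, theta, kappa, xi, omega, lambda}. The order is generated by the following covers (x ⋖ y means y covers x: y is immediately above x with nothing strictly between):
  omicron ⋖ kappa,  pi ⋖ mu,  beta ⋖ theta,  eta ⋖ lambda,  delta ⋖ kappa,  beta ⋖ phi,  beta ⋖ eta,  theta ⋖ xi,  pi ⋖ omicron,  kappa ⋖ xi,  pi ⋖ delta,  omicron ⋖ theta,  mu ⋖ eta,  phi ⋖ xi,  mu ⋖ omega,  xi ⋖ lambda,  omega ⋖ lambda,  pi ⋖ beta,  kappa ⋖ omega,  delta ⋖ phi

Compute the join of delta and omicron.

Common upper bounds of {delta, omicron}: kappa, lambda, omega, xi.
The least among these is kappa.

kappa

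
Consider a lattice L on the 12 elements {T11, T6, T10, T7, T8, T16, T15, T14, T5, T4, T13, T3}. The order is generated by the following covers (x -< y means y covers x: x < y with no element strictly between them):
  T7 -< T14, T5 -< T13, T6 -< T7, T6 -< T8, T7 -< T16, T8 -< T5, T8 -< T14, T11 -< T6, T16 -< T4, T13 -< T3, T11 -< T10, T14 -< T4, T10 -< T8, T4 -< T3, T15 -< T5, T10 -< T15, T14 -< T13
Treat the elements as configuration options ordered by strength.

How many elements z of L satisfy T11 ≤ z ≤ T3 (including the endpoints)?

The interval [T11, T3] = {T10, T11, T13, T14, T15, T16, T3, T4, T5, T6, T7, T8}, which has 12 elements.

12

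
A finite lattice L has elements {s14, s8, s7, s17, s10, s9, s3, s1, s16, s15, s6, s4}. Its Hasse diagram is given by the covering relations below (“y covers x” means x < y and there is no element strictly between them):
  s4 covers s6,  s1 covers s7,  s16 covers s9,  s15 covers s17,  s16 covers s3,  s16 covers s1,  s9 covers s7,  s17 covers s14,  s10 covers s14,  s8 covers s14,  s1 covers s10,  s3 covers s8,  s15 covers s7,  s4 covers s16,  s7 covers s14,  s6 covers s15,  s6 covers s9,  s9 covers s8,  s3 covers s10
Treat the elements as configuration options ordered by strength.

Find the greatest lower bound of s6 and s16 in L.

s9

Common lower bounds of {s6, s16}: s14, s7, s8, s9.
The greatest among these is s9.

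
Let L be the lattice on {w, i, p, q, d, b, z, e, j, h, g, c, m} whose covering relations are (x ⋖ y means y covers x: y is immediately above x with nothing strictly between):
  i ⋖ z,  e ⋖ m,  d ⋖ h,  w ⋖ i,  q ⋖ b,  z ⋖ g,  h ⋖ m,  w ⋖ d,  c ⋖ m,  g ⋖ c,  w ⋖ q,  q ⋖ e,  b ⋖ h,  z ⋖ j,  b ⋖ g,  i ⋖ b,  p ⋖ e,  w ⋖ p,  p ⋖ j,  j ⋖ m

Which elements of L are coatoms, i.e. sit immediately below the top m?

c, e, h, j

The coatoms are exactly the elements covered by m: c, e, h, j.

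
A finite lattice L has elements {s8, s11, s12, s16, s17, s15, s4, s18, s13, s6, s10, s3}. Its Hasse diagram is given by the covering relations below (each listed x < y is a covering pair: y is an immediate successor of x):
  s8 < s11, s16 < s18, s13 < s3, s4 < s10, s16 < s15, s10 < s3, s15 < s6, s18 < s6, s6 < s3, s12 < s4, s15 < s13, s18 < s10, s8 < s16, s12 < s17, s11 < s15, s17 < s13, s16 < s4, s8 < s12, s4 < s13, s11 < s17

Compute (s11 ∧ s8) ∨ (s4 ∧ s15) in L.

s16

s11 ∧ s8 = s8
s4 ∧ s15 = s16
s8 ∨ s16 = s16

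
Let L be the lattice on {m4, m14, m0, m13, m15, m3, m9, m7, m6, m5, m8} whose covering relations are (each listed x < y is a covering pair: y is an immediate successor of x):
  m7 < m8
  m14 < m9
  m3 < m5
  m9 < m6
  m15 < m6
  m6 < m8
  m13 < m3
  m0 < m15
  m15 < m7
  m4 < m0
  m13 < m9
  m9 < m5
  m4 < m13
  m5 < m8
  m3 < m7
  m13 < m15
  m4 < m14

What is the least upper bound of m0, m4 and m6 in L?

m6

Common upper bounds of {m0, m4, m6}: m6, m8.
The least among these is m6.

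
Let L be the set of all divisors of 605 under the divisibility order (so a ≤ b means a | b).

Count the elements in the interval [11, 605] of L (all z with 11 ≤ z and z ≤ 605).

4

The interval [11, 605] = {11, 121, 55, 605}, which has 4 elements.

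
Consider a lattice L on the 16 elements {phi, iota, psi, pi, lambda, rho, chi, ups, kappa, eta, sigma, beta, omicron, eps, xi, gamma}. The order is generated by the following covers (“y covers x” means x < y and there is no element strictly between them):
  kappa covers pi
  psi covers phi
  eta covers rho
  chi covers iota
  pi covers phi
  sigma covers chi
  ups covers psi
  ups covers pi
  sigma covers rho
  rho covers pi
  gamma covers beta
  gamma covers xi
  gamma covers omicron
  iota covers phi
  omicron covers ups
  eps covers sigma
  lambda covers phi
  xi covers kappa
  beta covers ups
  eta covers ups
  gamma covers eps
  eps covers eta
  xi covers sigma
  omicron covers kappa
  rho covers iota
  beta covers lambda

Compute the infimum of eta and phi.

Common lower bounds of {eta, phi}: phi.
The greatest among these is phi.

phi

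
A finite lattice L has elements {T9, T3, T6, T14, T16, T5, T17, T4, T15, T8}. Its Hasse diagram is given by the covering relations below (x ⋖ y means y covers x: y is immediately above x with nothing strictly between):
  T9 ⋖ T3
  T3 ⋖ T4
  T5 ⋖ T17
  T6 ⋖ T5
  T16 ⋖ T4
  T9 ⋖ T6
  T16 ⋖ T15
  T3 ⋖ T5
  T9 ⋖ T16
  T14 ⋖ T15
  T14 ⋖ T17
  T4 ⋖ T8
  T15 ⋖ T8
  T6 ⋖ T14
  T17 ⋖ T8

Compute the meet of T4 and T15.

Common lower bounds of {T4, T15}: T16, T9.
The greatest among these is T16.

T16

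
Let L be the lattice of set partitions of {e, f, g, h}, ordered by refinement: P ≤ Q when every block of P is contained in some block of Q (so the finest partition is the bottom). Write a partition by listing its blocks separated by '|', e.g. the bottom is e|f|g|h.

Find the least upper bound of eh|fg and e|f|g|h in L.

eh|fg

Common upper bounds of {eh|fg, e|f|g|h}: efgh, eh|fg.
The least among these is eh|fg.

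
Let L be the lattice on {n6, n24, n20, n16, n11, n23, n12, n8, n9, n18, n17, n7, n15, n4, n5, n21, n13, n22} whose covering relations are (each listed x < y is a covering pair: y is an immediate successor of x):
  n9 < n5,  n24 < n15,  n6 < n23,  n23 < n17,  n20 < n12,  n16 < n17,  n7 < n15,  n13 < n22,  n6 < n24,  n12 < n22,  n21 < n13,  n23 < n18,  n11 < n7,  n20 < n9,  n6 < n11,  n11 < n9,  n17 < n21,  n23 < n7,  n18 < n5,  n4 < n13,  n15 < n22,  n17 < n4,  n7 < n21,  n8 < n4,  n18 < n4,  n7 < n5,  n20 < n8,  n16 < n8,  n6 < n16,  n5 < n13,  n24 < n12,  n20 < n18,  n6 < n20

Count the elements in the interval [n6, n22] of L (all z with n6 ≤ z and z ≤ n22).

The interval [n6, n22] = {n11, n12, n13, n15, n16, n17, n18, n20, n21, n22, n23, n24, n4, n5, n6, n7, n8, n9}, which has 18 elements.

18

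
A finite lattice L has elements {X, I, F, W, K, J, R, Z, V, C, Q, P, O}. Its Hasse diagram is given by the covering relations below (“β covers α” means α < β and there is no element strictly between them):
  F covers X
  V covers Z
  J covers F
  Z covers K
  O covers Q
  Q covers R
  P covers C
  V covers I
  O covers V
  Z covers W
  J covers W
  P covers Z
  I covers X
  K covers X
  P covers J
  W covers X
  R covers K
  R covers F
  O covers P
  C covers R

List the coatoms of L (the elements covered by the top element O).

P, Q, V

The coatoms are exactly the elements covered by O: P, Q, V.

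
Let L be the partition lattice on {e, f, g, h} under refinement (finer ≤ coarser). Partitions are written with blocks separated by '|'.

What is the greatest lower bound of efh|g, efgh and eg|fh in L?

e|fh|g

Common lower bounds of {efh|g, efgh, eg|fh}: e|fh|g, e|f|g|h.
The greatest among these is e|fh|g.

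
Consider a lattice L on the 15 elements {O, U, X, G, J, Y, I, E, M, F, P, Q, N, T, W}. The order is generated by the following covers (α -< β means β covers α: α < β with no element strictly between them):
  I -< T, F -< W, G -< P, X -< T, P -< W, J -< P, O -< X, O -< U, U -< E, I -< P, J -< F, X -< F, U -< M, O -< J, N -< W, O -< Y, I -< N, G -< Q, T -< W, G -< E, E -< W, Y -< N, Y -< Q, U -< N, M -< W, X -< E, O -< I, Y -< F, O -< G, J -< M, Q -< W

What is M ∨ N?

W

Common upper bounds of {M, N}: W.
The least among these is W.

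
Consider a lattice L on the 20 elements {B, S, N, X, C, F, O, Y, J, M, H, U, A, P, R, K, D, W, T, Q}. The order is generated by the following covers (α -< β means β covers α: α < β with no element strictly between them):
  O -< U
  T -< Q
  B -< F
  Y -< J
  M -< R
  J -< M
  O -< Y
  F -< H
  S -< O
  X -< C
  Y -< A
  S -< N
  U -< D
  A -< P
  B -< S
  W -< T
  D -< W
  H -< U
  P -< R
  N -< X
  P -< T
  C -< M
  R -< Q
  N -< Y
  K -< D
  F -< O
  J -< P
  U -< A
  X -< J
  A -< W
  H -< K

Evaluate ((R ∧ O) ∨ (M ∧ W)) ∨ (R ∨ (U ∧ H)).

R ∧ O = O
M ∧ W = Y
O ∨ Y = Y
U ∧ H = H
R ∨ H = R
Y ∨ R = R

R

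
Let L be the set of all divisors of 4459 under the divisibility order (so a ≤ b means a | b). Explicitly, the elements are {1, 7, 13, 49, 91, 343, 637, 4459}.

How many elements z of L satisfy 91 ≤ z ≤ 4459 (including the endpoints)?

3

The interval [91, 4459] = {4459, 637, 91}, which has 3 elements.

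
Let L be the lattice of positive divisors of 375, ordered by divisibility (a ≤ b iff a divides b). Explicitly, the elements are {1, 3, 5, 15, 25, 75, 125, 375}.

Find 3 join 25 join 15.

In the divisibility order, the join is the least common multiple: lcm(3, 25, 15) = 75.

75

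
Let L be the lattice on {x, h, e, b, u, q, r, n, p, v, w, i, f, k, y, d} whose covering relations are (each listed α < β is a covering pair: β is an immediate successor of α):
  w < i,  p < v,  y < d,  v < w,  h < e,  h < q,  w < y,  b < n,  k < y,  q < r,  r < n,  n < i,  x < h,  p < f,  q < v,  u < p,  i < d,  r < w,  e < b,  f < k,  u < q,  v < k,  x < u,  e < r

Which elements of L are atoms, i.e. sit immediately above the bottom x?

h, u

The atoms are exactly the elements that cover x: h, u.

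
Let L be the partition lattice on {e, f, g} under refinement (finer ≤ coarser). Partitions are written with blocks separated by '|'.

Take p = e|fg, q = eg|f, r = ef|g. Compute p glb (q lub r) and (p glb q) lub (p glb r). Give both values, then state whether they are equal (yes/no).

e|fg; e|f|g; no

q lub r = efg, so p glb (q lub r) = e|fg glb efg = e|fg.
p glb q = e|f|g and p glb r = e|f|g, so (p glb q) lub (p glb r) = e|f|g lub e|f|g = e|f|g.
Equal: no.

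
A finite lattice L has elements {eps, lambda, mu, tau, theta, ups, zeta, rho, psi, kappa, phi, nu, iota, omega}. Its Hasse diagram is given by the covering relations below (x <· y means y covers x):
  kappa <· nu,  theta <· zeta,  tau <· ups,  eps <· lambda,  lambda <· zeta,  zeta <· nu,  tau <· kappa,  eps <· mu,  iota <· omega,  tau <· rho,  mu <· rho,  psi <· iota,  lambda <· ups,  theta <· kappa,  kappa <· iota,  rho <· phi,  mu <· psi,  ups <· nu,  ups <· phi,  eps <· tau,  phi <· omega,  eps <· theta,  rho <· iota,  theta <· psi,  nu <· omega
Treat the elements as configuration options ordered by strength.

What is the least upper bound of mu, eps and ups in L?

phi

Common upper bounds of {mu, eps, ups}: omega, phi.
The least among these is phi.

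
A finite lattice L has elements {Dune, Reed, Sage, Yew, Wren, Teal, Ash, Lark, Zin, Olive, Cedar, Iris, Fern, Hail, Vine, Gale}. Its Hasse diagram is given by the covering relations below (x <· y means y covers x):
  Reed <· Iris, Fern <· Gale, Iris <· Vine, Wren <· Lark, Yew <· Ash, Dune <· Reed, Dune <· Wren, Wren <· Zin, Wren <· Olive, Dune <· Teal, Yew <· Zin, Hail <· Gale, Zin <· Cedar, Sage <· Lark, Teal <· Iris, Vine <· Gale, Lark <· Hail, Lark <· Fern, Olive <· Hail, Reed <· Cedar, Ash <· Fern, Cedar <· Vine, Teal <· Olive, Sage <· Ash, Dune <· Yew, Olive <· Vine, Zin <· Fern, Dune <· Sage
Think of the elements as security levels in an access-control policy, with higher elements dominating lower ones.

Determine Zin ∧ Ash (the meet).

Yew

Common lower bounds of {Zin, Ash}: Dune, Yew.
The greatest among these is Yew.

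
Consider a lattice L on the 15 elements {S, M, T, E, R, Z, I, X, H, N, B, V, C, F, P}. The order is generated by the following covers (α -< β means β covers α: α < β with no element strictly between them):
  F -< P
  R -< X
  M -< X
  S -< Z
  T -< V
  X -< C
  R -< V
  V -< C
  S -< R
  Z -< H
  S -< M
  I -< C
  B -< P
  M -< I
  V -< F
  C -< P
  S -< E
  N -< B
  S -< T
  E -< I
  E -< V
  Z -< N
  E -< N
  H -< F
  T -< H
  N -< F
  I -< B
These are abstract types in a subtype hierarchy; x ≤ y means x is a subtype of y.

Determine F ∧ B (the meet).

Common lower bounds of {F, B}: E, N, S, Z.
The greatest among these is N.

N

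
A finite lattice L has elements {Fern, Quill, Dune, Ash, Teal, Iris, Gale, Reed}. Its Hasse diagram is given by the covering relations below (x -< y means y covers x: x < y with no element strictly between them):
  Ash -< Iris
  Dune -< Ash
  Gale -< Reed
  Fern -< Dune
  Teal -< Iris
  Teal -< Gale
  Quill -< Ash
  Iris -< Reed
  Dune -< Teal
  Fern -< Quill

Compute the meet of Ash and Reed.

Ash

Common lower bounds of {Ash, Reed}: Ash, Dune, Fern, Quill.
The greatest among these is Ash.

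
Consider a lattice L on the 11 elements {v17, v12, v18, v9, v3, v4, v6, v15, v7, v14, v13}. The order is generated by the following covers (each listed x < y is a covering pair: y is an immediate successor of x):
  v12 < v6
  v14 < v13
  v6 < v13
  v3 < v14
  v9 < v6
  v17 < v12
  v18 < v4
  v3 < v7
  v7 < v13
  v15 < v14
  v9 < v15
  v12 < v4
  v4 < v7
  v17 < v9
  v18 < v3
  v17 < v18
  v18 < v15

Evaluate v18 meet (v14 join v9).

v18

v14 ∨ v9 = v14
v18 ∧ v14 = v18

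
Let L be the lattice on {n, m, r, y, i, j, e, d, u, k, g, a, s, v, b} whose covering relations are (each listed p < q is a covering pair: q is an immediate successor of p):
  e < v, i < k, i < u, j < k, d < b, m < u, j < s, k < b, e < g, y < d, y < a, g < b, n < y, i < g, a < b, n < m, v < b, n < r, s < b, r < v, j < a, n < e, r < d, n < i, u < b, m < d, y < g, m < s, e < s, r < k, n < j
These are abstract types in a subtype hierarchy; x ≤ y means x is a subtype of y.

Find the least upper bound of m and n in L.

m

Common upper bounds of {m, n}: b, d, m, s, u.
The least among these is m.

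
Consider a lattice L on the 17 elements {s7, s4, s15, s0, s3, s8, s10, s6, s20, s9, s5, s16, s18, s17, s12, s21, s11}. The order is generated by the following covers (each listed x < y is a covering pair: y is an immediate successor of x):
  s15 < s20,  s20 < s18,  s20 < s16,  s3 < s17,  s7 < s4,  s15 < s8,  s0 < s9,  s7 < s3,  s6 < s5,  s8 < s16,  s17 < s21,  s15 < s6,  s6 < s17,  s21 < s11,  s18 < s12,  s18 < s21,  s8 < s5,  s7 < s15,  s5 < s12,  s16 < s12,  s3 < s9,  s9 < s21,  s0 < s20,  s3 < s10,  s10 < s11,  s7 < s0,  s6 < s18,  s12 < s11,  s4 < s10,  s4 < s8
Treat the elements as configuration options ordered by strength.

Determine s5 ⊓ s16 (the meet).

Common lower bounds of {s5, s16}: s15, s4, s7, s8.
The greatest among these is s8.

s8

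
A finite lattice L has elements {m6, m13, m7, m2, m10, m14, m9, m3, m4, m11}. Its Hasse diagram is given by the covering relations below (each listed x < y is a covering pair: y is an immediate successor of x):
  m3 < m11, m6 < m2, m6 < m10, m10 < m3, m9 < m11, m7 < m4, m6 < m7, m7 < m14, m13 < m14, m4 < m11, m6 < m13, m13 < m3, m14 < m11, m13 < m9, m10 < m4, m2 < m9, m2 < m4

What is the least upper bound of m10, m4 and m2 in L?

Common upper bounds of {m10, m4, m2}: m11, m4.
The least among these is m4.

m4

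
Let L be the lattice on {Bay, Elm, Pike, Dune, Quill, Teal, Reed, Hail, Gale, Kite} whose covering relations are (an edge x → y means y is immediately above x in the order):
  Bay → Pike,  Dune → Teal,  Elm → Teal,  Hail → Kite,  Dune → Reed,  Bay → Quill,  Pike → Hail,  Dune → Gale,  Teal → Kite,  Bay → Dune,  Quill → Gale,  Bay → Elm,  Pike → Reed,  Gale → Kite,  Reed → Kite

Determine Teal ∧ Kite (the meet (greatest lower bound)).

Common lower bounds of {Teal, Kite}: Bay, Dune, Elm, Teal.
The greatest among these is Teal.

Teal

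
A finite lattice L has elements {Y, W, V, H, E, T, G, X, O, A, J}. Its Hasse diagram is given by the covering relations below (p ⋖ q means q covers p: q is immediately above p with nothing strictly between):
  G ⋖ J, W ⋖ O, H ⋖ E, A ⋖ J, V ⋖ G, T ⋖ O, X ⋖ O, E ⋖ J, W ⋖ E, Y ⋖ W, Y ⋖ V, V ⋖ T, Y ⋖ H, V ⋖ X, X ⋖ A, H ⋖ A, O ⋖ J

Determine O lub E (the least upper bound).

J

Common upper bounds of {O, E}: J.
The least among these is J.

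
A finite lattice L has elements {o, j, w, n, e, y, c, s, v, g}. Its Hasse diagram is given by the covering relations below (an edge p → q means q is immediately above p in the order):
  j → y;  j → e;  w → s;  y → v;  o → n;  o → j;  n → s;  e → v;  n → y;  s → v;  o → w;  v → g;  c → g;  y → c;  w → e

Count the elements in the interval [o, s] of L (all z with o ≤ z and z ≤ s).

4

The interval [o, s] = {n, o, s, w}, which has 4 elements.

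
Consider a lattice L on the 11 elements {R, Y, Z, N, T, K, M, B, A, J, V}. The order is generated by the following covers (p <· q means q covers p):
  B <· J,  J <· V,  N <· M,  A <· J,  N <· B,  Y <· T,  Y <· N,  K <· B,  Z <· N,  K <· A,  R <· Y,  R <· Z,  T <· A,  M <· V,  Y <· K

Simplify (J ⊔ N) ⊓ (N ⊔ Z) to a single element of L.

N

J ∨ N = J
N ∨ Z = N
J ∧ N = N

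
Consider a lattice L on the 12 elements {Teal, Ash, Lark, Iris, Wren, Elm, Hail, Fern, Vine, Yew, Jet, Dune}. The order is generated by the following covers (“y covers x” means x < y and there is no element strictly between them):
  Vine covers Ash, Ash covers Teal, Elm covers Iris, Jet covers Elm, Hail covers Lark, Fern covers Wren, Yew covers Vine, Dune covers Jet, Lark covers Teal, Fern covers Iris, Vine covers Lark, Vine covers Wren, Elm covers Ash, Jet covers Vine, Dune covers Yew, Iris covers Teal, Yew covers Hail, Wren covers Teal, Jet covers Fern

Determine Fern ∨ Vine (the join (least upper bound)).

Jet

Common upper bounds of {Fern, Vine}: Dune, Jet.
The least among these is Jet.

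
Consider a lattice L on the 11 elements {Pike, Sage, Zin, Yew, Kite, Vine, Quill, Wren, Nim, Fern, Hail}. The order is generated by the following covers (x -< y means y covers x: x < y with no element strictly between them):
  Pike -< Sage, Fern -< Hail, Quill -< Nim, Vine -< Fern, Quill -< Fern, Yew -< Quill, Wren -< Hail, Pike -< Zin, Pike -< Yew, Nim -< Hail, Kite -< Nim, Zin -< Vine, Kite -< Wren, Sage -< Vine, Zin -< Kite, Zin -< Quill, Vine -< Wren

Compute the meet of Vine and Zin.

Zin

Common lower bounds of {Vine, Zin}: Pike, Zin.
The greatest among these is Zin.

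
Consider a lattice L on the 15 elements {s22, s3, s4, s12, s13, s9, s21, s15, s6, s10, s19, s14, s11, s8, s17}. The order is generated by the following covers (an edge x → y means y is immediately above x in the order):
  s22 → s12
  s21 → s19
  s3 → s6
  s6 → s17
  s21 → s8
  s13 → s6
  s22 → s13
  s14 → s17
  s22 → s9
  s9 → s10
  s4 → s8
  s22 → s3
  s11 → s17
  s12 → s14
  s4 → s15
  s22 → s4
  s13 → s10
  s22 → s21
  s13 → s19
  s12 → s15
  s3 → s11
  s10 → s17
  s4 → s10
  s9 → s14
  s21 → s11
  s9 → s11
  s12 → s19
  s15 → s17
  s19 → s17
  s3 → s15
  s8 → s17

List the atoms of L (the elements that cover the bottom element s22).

The atoms are exactly the elements that cover s22: s12, s13, s21, s3, s4, s9.

s12, s13, s21, s3, s4, s9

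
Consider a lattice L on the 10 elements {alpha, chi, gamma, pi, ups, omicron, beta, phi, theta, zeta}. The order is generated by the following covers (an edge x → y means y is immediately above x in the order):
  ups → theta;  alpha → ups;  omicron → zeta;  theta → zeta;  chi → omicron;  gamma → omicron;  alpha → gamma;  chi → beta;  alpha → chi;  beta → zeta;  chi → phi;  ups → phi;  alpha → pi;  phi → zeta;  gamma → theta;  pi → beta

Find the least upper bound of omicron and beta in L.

Common upper bounds of {omicron, beta}: zeta.
The least among these is zeta.

zeta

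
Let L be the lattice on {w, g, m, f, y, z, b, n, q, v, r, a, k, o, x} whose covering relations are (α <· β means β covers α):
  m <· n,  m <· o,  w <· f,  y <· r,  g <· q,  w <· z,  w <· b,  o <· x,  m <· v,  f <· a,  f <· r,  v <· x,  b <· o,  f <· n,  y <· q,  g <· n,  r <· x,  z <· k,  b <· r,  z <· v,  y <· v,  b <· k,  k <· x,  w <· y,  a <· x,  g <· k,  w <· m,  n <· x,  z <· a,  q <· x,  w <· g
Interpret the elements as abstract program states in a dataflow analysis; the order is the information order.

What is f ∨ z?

Common upper bounds of {f, z}: a, x.
The least among these is a.

a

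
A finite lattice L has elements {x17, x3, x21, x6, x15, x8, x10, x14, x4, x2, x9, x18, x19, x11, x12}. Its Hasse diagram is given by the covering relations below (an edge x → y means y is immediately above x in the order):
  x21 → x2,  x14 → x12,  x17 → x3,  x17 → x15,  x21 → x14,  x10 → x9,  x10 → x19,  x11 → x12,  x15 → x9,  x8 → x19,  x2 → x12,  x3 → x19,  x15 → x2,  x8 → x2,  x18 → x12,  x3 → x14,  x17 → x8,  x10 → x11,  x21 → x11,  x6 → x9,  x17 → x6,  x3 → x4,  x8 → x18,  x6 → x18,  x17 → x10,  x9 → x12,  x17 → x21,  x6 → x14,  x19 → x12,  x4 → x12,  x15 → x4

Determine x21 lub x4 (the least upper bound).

x12

Common upper bounds of {x21, x4}: x12.
The least among these is x12.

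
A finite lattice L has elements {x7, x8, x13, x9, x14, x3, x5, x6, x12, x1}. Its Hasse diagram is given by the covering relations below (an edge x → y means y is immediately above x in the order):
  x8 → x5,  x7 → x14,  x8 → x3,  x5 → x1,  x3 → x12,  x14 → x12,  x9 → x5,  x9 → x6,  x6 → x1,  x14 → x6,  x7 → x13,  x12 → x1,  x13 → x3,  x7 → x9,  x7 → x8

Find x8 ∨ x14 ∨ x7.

x12

Common upper bounds of {x8, x14, x7}: x1, x12.
The least among these is x12.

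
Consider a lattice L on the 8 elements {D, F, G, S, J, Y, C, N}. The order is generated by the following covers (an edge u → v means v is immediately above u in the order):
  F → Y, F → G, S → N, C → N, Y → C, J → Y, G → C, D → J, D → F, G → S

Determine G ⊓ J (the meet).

Common lower bounds of {G, J}: D.
The greatest among these is D.

D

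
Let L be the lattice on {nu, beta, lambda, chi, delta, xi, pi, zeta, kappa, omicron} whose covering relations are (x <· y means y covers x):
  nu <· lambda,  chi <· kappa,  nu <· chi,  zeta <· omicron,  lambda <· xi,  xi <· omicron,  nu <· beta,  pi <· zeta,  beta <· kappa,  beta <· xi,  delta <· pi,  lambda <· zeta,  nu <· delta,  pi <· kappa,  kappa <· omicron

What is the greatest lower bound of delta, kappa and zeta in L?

delta

Common lower bounds of {delta, kappa, zeta}: delta, nu.
The greatest among these is delta.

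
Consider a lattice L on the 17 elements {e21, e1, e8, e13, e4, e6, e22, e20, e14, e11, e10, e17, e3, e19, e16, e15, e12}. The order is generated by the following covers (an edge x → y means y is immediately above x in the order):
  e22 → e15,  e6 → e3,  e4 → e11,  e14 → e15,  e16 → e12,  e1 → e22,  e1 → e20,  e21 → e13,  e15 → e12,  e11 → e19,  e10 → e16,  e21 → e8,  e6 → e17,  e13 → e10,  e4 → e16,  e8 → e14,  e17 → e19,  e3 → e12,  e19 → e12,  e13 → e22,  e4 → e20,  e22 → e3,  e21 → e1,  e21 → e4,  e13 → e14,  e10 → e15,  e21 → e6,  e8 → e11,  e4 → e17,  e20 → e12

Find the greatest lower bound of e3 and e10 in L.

Common lower bounds of {e3, e10}: e13, e21.
The greatest among these is e13.

e13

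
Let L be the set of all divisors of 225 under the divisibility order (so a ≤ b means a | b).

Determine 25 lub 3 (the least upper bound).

In the divisibility order, the join is the least common multiple: lcm(25, 3) = 75.

75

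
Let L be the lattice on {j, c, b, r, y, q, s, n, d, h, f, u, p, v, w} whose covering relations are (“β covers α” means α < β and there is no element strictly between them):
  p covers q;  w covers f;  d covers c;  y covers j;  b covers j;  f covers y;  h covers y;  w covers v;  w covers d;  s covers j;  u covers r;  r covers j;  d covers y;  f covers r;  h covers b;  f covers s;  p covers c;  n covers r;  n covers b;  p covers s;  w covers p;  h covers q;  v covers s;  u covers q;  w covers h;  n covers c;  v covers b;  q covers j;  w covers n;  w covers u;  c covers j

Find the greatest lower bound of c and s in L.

Common lower bounds of {c, s}: j.
The greatest among these is j.

j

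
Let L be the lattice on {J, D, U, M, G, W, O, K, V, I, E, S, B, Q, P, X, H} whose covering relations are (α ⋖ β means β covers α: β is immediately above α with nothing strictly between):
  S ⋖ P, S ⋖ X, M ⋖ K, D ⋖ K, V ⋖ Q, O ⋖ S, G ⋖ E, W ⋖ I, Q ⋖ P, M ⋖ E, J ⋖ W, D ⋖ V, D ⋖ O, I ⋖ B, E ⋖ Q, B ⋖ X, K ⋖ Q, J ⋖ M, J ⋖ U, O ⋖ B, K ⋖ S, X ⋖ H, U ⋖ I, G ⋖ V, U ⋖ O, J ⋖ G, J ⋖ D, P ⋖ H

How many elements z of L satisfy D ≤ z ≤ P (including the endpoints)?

The interval [D, P] = {D, K, O, P, Q, S, V}, which has 7 elements.

7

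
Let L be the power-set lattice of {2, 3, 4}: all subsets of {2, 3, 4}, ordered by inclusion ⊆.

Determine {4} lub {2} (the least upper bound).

{2,4}

Common upper bounds of {{4}, {2}}: {2,3,4}, {2,4}.
The least among these is {2,4}.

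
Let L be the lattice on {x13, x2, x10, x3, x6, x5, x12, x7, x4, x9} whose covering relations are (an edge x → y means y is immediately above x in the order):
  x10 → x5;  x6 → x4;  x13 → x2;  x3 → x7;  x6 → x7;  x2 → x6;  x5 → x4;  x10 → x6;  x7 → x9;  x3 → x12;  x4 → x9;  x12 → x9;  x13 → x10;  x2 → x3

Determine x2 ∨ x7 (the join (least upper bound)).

x7

Common upper bounds of {x2, x7}: x7, x9.
The least among these is x7.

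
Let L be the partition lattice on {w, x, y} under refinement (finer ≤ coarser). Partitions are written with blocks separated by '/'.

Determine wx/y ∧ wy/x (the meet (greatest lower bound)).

w/x/y

The meet (common refinement) of wx/y and wy/x intersects blocks pairwise, giving w/x/y.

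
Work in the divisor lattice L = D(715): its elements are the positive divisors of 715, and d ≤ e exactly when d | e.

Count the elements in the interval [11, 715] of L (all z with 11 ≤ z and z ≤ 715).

4

The interval [11, 715] = {11, 143, 55, 715}, which has 4 elements.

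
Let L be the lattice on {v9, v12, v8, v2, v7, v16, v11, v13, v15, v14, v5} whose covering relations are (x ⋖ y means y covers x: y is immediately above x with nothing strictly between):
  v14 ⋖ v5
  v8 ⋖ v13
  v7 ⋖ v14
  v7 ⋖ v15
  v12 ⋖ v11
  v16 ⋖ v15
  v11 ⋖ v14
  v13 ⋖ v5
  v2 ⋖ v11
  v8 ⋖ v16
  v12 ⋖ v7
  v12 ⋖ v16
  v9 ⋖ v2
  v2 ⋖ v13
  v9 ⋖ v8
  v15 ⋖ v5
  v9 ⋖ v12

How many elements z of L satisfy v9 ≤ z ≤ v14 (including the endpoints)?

6

The interval [v9, v14] = {v11, v12, v14, v2, v7, v9}, which has 6 elements.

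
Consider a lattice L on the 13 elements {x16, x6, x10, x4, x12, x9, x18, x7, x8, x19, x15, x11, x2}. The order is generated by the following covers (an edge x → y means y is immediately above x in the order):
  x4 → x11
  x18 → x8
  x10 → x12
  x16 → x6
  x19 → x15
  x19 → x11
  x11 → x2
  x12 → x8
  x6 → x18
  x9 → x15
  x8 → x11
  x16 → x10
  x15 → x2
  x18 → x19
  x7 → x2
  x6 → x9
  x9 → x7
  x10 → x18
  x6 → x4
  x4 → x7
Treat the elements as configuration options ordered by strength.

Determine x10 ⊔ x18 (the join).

Common upper bounds of {x10, x18}: x11, x15, x18, x19, x2, x8.
The least among these is x18.

x18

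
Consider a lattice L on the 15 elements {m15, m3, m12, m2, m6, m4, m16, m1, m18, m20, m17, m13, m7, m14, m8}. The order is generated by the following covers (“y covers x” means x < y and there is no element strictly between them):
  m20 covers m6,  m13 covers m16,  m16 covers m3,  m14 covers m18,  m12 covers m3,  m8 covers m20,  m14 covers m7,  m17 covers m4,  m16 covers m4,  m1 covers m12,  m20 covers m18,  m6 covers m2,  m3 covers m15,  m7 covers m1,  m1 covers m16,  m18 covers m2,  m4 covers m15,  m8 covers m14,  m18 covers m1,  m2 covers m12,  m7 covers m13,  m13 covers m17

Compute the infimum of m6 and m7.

Common lower bounds of {m6, m7}: m12, m15, m3.
The greatest among these is m12.

m12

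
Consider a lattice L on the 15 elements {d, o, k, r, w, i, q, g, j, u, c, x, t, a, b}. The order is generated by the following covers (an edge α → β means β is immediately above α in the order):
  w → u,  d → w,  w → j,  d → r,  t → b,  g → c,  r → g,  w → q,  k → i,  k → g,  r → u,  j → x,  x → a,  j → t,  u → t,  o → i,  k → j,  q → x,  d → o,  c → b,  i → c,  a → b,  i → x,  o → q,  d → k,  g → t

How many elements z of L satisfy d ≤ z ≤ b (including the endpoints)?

15

The interval [d, b] = {a, b, c, d, g, i, j, k, o, q, r, t, u, w, x}, which has 15 elements.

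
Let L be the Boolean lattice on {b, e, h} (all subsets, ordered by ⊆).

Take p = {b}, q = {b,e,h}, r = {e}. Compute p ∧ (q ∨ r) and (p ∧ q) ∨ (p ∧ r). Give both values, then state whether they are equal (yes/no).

q ∨ r = {b,e,h}, so p ∧ (q ∨ r) = {b} ∧ {b,e,h} = {b}.
p ∧ q = {b} and p ∧ r = ∅, so (p ∧ q) ∨ (p ∧ r) = {b} ∨ ∅ = {b}.
Equal: yes.

{b}; {b}; yes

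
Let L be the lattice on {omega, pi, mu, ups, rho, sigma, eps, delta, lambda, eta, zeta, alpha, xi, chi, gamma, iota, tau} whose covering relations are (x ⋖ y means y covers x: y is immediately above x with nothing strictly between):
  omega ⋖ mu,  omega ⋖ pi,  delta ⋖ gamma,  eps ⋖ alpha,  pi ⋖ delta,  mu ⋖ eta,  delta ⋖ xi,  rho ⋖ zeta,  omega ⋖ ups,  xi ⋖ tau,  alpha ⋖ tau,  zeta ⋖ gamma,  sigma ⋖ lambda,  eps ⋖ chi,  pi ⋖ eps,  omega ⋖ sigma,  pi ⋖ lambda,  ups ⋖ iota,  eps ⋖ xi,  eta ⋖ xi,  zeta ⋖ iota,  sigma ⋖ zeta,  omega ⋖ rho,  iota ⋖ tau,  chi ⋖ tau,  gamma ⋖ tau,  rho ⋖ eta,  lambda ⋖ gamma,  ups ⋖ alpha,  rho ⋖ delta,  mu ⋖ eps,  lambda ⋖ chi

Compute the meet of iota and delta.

Common lower bounds of {iota, delta}: omega, rho.
The greatest among these is rho.

rho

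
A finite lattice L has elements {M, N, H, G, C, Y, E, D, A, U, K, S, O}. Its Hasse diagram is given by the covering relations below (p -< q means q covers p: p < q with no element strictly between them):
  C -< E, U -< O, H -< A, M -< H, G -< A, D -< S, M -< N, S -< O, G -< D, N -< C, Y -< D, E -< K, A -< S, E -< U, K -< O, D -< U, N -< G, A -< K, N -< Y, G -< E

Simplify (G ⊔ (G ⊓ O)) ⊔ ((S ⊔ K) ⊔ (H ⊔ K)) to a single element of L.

O

G ∧ O = G
G ∨ G = G
S ∨ K = O
H ∨ K = K
O ∨ K = O
G ∨ O = O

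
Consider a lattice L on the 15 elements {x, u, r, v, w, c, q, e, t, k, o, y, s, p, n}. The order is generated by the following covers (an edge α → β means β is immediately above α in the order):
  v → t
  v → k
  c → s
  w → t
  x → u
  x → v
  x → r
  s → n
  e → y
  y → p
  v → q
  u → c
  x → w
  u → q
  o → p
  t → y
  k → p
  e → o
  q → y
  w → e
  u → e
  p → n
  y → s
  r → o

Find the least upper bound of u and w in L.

e

Common upper bounds of {u, w}: e, n, o, p, s, y.
The least among these is e.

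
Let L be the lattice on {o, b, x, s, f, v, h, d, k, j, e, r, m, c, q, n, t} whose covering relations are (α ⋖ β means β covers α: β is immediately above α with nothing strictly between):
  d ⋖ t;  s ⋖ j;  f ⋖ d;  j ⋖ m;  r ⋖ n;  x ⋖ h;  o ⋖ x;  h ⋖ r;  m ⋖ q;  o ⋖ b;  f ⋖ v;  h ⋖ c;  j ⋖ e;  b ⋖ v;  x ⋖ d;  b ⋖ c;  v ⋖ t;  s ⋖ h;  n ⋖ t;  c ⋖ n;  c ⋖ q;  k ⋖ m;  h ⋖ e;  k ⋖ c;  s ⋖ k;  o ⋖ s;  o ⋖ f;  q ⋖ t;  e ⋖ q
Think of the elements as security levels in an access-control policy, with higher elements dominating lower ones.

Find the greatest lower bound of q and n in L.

Common lower bounds of {q, n}: b, c, h, k, o, s, x.
The greatest among these is c.

c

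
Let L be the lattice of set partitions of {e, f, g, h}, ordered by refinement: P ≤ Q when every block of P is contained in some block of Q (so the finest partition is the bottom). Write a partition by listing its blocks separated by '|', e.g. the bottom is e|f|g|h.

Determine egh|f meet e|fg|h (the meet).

e|f|g|h

Common lower bounds of {egh|f, e|fg|h}: e|f|g|h.
The greatest among these is e|f|g|h.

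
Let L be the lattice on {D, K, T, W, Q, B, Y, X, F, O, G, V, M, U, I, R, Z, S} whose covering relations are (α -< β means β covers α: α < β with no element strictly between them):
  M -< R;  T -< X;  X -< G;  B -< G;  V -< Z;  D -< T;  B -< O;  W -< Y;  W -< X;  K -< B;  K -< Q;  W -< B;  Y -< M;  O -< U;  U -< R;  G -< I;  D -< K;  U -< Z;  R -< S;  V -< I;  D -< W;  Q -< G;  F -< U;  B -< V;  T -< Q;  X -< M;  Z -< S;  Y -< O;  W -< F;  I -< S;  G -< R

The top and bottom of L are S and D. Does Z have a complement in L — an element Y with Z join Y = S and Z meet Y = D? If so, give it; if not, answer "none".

Need Y with Z ∨ Y = S and Z ∧ Y = D.
Checking each element gives: T.

T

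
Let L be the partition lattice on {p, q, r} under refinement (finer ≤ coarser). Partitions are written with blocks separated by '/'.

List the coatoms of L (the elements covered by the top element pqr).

p/qr, pq/r, pr/q

The coatoms are exactly the elements covered by pqr: p/qr, pq/r, pr/q.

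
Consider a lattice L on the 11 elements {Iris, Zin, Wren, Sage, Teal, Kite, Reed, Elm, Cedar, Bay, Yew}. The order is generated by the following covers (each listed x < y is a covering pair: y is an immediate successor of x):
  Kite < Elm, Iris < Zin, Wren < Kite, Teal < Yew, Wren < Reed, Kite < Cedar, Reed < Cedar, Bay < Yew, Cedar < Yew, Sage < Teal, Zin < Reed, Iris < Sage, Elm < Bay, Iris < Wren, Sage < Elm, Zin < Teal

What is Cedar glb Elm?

Kite

Common lower bounds of {Cedar, Elm}: Iris, Kite, Wren.
The greatest among these is Kite.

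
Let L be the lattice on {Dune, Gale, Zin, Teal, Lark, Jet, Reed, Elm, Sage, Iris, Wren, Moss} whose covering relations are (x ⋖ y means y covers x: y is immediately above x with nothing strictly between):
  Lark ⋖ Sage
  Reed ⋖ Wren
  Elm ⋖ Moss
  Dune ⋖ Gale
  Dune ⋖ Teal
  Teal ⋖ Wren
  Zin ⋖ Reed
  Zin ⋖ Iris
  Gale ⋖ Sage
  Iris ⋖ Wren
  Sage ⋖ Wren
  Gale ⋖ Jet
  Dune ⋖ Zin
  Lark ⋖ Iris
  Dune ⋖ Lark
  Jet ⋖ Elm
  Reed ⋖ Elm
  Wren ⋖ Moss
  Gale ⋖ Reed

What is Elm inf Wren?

Reed

Common lower bounds of {Elm, Wren}: Dune, Gale, Reed, Zin.
The greatest among these is Reed.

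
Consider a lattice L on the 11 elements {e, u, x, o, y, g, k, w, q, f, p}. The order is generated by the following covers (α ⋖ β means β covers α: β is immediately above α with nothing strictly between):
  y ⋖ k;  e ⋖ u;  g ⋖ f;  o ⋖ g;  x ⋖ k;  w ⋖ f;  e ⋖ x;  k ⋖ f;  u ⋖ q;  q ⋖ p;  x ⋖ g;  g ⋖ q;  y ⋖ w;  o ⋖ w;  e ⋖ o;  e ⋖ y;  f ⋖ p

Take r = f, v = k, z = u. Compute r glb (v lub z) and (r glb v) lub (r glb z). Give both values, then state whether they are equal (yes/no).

v lub z = p, so r glb (v lub z) = f glb p = f.
r glb v = k and r glb z = e, so (r glb v) lub (r glb z) = k lub e = k.
Equal: no.

f; k; no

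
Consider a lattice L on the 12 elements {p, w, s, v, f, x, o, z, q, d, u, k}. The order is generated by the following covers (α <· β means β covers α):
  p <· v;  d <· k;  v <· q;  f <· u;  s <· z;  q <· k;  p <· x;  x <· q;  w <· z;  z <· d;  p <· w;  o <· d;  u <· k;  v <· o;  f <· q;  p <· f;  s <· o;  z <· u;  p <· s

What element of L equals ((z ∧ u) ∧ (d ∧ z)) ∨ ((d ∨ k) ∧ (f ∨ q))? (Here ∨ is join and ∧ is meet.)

z ∧ u = z
d ∧ z = z
z ∧ z = z
d ∨ k = k
f ∨ q = q
k ∧ q = q
z ∨ q = k

k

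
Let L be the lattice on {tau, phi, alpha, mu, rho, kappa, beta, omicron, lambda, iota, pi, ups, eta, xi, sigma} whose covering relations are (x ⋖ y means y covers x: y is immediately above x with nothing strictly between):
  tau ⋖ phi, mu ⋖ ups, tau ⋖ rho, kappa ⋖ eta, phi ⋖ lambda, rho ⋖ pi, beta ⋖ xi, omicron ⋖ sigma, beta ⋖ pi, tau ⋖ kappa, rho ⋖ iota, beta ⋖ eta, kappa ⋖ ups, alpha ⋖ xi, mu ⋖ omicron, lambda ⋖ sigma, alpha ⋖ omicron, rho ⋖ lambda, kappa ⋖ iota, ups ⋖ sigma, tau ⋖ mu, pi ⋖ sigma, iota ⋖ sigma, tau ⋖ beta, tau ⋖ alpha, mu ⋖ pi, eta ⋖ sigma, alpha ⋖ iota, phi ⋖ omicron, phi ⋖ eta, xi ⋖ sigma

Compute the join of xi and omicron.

Common upper bounds of {xi, omicron}: sigma.
The least among these is sigma.

sigma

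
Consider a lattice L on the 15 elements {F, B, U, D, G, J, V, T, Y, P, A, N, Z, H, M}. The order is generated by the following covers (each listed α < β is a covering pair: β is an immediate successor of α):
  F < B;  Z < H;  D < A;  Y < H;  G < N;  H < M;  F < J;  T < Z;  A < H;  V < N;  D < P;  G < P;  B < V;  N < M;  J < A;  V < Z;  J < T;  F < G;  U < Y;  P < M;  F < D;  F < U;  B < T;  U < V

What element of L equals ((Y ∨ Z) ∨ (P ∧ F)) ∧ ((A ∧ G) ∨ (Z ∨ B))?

Y ∨ Z = H
P ∧ F = F
H ∨ F = H
A ∧ G = F
Z ∨ B = Z
F ∨ Z = Z
H ∧ Z = Z

Z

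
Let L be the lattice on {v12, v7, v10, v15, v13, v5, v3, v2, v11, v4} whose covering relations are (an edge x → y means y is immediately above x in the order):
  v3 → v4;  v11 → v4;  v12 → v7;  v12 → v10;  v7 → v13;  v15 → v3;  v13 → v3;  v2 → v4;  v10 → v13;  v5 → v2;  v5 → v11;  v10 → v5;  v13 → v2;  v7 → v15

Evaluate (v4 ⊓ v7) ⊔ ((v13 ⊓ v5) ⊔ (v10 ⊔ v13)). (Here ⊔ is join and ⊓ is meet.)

v4 ∧ v7 = v7
v13 ∧ v5 = v10
v10 ∨ v13 = v13
v10 ∨ v13 = v13
v7 ∨ v13 = v13

v13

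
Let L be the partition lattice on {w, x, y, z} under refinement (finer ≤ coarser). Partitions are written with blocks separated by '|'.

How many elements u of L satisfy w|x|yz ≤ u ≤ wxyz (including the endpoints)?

5

The interval [w|x|yz, wxyz] = {wxyz, wx|yz, wyz|x, w|xyz, w|x|yz}, which has 5 elements.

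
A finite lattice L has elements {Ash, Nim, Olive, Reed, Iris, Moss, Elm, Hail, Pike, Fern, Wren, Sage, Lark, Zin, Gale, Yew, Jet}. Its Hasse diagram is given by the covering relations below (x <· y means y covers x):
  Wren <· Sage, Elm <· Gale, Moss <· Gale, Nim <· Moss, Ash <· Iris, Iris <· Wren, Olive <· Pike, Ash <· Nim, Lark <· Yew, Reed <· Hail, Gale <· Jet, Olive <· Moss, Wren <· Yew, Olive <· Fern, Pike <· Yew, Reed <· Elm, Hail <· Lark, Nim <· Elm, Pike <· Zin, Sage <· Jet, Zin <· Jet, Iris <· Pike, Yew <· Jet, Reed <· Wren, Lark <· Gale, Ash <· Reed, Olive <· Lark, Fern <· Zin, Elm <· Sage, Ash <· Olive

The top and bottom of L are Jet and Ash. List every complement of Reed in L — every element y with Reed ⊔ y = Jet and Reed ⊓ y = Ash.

Need y with Reed ∨ y = Jet and Reed ∧ y = Ash.
Checking each element gives: Fern, Zin.

Fern, Zin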